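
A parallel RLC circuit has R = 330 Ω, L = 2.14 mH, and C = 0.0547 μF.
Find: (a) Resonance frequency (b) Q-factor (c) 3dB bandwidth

Step 1 — Resonance: ω₀ = 1/√(LC) = 1/√(0.00214·5.47e-08) = 9.243e+04 rad/s.
Step 2 — f₀ = ω₀/(2π) = 1.471e+04 Hz.
Step 3 — Parallel Q: Q = R/(ω₀L) = 330/(9.243e+04·0.00214) = 1.668.
Step 4 — Bandwidth: Δω = ω₀/Q = 5.54e+04 rad/s; BW = Δω/(2π) = 8817 Hz.

(a) f₀ = 1.471e+04 Hz  (b) Q = 1.668  (c) BW = 8817 Hz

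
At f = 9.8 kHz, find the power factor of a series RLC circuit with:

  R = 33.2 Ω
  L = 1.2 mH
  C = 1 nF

Step 1 — Angular frequency: ω = 2π·f = 2π·9800 = 6.158e+04 rad/s.
Step 2 — Component impedances:
  R: Z = R = 33.2 Ω
  L: Z = jωL = j·6.158e+04·0.0012 = 0 + j73.89 Ω
  C: Z = 1/(jωC) = -j/(ω·C) = 0 - j1.624e+04 Ω
Step 3 — Series combination: Z_total = R + L + C = 33.2 - j1.617e+04 Ω = 1.617e+04∠-89.9° Ω.
Step 4 — Power factor: PF = cos(φ) = Re(Z)/|Z| = 33.2/16166 = 0.002054.
Step 5 — Type: Im(Z) = -1.617e+04 ⇒ leading (phase φ = -89.9°).

PF = 0.002054 (leading, φ = -89.9°)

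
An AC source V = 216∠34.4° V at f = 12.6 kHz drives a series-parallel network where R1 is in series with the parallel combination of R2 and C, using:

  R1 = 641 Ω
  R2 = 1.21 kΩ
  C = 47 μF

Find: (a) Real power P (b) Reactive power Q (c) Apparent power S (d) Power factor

Step 1 — Angular frequency: ω = 2π·f = 2π·1.26e+04 = 7.917e+04 rad/s.
Step 2 — Component impedances:
  R1: Z = R = 641 Ω
  R2: Z = R = 1210 Ω
  C: Z = 1/(jωC) = -j/(ω·C) = 0 - j0.2688 Ω
Step 3 — Parallel branch: R2 || C = 1/(1/R2 + 1/C) = 5.969e-05 - j0.2688 Ω.
Step 4 — Series with R1: Z_total = R1 + (R2 || C) = 641 - j0.2688 Ω = 641∠-0.0° Ω.
Step 5 — Source phasor: V = 216∠34.4° V = 178.2 + j122 V.
Step 6 — Current: I = V / Z = 0.278 + j0.1905 A = 0.337∠34.4° A.
Step 7 — Complex power: S = V·I* = 72.79 - j0.03052 VA.
Step 8 — Real power: P = Re(S) = 72.79 W.
Step 9 — Reactive power: Q = Im(S) = -0.03052 VAR.
Step 10 — Apparent power: |S| = 72.79 VA.
Step 11 — Power factor: PF = P/|S| = 1 (leading).

(a) P = 72.79 W  (b) Q = -0.03052 VAR  (c) S = 72.79 VA  (d) PF = 1 (leading)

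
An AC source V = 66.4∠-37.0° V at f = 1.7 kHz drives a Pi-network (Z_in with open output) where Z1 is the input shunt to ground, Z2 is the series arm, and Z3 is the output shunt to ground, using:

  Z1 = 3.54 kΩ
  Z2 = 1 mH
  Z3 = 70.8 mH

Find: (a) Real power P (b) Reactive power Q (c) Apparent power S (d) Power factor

Step 1 — Angular frequency: ω = 2π·f = 2π·1700 = 1.068e+04 rad/s.
Step 2 — Component impedances:
  Z1: Z = R = 3540 Ω
  Z2: Z = jωL = j·1.068e+04·0.001 = 0 + j10.68 Ω
  Z3: Z = jωL = j·1.068e+04·0.0708 = 0 + j756.2 Ω
Step 3 — With open output, the series arm Z2 and the output shunt Z3 appear in series to ground: Z2 + Z3 = 0 + j766.9 Ω.
Step 4 — Parallel with input shunt Z1: Z_in = Z1 || (Z2 + Z3) = 158.7 + j732.5 Ω = 749.5∠77.8° Ω.
Step 5 — Source phasor: V = 66.4∠-37.0° V = 53.03 - j39.96 V.
Step 6 — Current: I = V / Z = -0.03712 - j0.08043 A = 0.08859∠-114.8° A.
Step 7 — Complex power: S = V·I* = 1.245 + j5.749 VA.
Step 8 — Real power: P = Re(S) = 1.245 W.
Step 9 — Reactive power: Q = Im(S) = 5.749 VAR.
Step 10 — Apparent power: |S| = 5.882 VA.
Step 11 — Power factor: PF = P/|S| = 0.2117 (lagging).

(a) P = 1.245 W  (b) Q = 5.749 VAR  (c) S = 5.882 VA  (d) PF = 0.2117 (lagging)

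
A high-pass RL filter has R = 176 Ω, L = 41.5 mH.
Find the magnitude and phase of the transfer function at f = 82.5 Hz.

Step 1 — Angular frequency: ω = 2π·82.5 = 518.4 rad/s.
Step 2 — Transfer function: H(jω) = jωL/(R + jωL).
Step 3 — Numerator jωL = j·21.51; denominator R + jωL = 176 + j21.51.
Step 4 — H = 0.01472 + j0.1204.
Step 5 — Magnitude: |H| = 0.1213 (-18.3 dB); phase: φ = 83.0°.

|H| = 0.1213 (-18.3 dB), φ = 83.0°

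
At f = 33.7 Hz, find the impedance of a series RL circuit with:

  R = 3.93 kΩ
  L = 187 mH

Step 1 — Angular frequency: ω = 2π·f = 2π·33.7 = 211.7 rad/s.
Step 2 — Component impedances:
  R: Z = R = 3930 Ω
  L: Z = jωL = j·211.7·0.187 = 0 + j39.6 Ω
Step 3 — Series combination: Z_total = R + L = 3930 + j39.6 Ω = 3930∠0.6° Ω.

Z = 3930 + j39.6 Ω = 3930∠0.6° Ω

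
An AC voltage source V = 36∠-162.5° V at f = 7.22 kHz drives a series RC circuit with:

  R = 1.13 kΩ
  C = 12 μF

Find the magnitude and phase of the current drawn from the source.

Step 1 — Angular frequency: ω = 2π·f = 2π·7220 = 4.536e+04 rad/s.
Step 2 — Component impedances:
  R: Z = R = 1130 Ω
  C: Z = 1/(jωC) = -j/(ω·C) = 0 - j1.837 Ω
Step 3 — Series combination: Z_total = R + C = 1130 - j1.837 Ω = 1130∠-0.1° Ω.
Step 4 — Source phasor: V = 36∠-162.5° V = -34.33 - j10.83 V.
Step 5 — Ohm's law: I = V / Z_total = (-34.33 - j10.83) / (1130 - j1.837) = -0.03037 - j0.009629 A.
Step 6 — Convert to polar: |I| = 0.03186 A, ∠I = -162.4°.

I = 0.03186∠-162.4° A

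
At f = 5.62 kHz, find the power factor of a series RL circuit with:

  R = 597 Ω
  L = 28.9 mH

Step 1 — Angular frequency: ω = 2π·f = 2π·5620 = 3.531e+04 rad/s.
Step 2 — Component impedances:
  R: Z = R = 597 Ω
  L: Z = jωL = j·3.531e+04·0.0289 = 0 + j1021 Ω
Step 3 — Series combination: Z_total = R + L = 597 + j1021 Ω = 1182∠59.7° Ω.
Step 4 — Power factor: PF = cos(φ) = Re(Z)/|Z| = 597/1182.3 = 0.5049.
Step 5 — Type: Im(Z) = 1021 ⇒ lagging (phase φ = 59.7°).

PF = 0.5049 (lagging, φ = 59.7°)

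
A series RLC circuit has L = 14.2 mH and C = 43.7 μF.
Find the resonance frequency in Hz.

Step 1 — Resonance condition Im(Z)=0 gives ω₀ = 1/√(LC).
Step 2 — ω₀ = 1/√(0.0142·4.37e-05) = 1269 rad/s.
Step 3 — f₀ = ω₀/(2π) = 202 Hz.

f₀ = 202 Hz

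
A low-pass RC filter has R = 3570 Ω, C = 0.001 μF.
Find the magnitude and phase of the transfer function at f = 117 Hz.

Step 1 — Angular frequency: ω = 2π·117 = 735.1 rad/s.
Step 2 — Transfer function: H(jω) = 1/(1 + jωRC).
Step 3 — Denominator: 1 + jωRC = 1 + j·735.1·3570·1e-09 = 1 + j0.002624.
Step 4 — H = 1 - j0.002624.
Step 5 — Magnitude: |H| = 1 (-0.0 dB); phase: φ = -0.2°.

|H| = 1 (-0.0 dB), φ = -0.2°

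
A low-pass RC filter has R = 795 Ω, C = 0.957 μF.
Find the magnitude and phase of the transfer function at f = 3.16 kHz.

Step 1 — Angular frequency: ω = 2π·3160 = 1.985e+04 rad/s.
Step 2 — Transfer function: H(jω) = 1/(1 + jωRC).
Step 3 — Denominator: 1 + jωRC = 1 + j·1.985e+04·795·9.57e-07 = 1 + j15.11.
Step 4 — H = 0.004363 - j0.06591.
Step 5 — Magnitude: |H| = 0.06605 (-23.6 dB); phase: φ = -86.2°.

|H| = 0.06605 (-23.6 dB), φ = -86.2°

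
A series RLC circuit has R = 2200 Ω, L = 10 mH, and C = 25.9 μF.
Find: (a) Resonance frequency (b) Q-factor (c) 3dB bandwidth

Step 1 — Resonance: ω₀ = 1/√(LC) = 1/√(0.01·2.59e-05) = 1965 rad/s.
Step 2 — f₀ = ω₀/(2π) = 312.7 Hz.
Step 3 — Series Q: Q = ω₀L/R = 1965·0.01/2200 = 0.008932.
Step 4 — Bandwidth: Δω = ω₀/Q = 2.2e+05 rad/s; BW = Δω/(2π) = 3.501e+04 Hz.

(a) f₀ = 312.7 Hz  (b) Q = 0.008932  (c) BW = 3.501e+04 Hz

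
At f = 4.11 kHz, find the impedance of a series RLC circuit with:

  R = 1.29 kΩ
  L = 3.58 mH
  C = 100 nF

Step 1 — Angular frequency: ω = 2π·f = 2π·4110 = 2.582e+04 rad/s.
Step 2 — Component impedances:
  R: Z = R = 1290 Ω
  L: Z = jωL = j·2.582e+04·0.00358 = 0 + j92.45 Ω
  C: Z = 1/(jωC) = -j/(ω·C) = 0 - j387.2 Ω
Step 3 — Series combination: Z_total = R + L + C = 1290 - j294.8 Ω = 1323∠-12.9° Ω.

Z = 1290 - j294.8 Ω = 1323∠-12.9° Ω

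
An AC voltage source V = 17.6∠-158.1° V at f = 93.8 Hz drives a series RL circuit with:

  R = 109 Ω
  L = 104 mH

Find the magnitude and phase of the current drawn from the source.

Step 1 — Angular frequency: ω = 2π·f = 2π·93.8 = 589.4 rad/s.
Step 2 — Component impedances:
  R: Z = R = 109 Ω
  L: Z = jωL = j·589.4·0.104 = 0 + j61.29 Ω
Step 3 — Series combination: Z_total = R + L = 109 + j61.29 Ω = 125.1∠29.4° Ω.
Step 4 — Source phasor: V = 17.6∠-158.1° V = -16.33 - j6.565 V.
Step 5 — Ohm's law: I = V / Z_total = (-16.33 - j6.565) / (109 + j61.29) = -0.1396 + j0.01825 A.
Step 6 — Convert to polar: |I| = 0.1407 A, ∠I = 172.5°.

I = 0.1407∠172.5° A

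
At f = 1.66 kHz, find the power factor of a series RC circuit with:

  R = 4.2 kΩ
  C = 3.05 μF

Step 1 — Angular frequency: ω = 2π·f = 2π·1660 = 1.043e+04 rad/s.
Step 2 — Component impedances:
  R: Z = R = 4200 Ω
  C: Z = 1/(jωC) = -j/(ω·C) = 0 - j31.43 Ω
Step 3 — Series combination: Z_total = R + C = 4200 - j31.43 Ω = 4200∠-0.4° Ω.
Step 4 — Power factor: PF = cos(φ) = Re(Z)/|Z| = 4200/4200 = 1.
Step 5 — Type: Im(Z) = -31.43 ⇒ leading (phase φ = -0.4°).

PF = 1 (leading, φ = -0.4°)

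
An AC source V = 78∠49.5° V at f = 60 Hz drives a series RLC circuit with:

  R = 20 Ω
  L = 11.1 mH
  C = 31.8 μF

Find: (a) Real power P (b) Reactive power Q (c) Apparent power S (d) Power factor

Step 1 — Angular frequency: ω = 2π·f = 2π·60 = 377 rad/s.
Step 2 — Component impedances:
  R: Z = R = 20 Ω
  L: Z = jωL = j·377·0.0111 = 0 + j4.185 Ω
  C: Z = 1/(jωC) = -j/(ω·C) = 0 - j83.41 Ω
Step 3 — Series combination: Z_total = R + L + C = 20 - j79.23 Ω = 81.72∠-75.8° Ω.
Step 4 — Source phasor: V = 78∠49.5° V = 50.66 + j59.31 V.
Step 5 — Current: I = V / Z = -0.552 + j0.7787 A = 0.9545∠125.3° A.
Step 6 — Complex power: S = V·I* = 18.22 - j72.19 VA.
Step 7 — Real power: P = Re(S) = 18.22 W.
Step 8 — Reactive power: Q = Im(S) = -72.19 VAR.
Step 9 — Apparent power: |S| = 74.45 VA.
Step 10 — Power factor: PF = P/|S| = 0.2448 (leading).

(a) P = 18.22 W  (b) Q = -72.19 VAR  (c) S = 74.45 VA  (d) PF = 0.2448 (leading)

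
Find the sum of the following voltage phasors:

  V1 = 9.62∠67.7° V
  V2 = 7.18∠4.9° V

Step 1 — Convert each phasor to rectangular form:
  V1 = 9.62·(cos(67.7°) + j·sin(67.7°)) = 3.65 + j8.901 V
  V2 = 7.18·(cos(4.9°) + j·sin(4.9°)) = 7.154 + j0.6133 V
Step 2 — Sum components: V_total = 10.8 + j9.514 V.
Step 3 — Convert to polar: |V_total| = 14.4 V, ∠V_total = 41.4°.

V_total = 14.4∠41.4° V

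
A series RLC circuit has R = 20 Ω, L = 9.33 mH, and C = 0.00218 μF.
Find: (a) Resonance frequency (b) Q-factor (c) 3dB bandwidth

Step 1 — Resonance condition Im(Z)=0 gives ω₀ = 1/√(LC).
Step 2 — ω₀ = 1/√(0.00933·2.18e-09) = 2.217e+05 rad/s.
Step 3 — f₀ = ω₀/(2π) = 3.529e+04 Hz.
Step 4 — Series Q: Q = ω₀L/R = 2.217e+05·0.00933/20 = 103.4.
Step 5 — 3dB bandwidth: Δω = ω₀/Q = 2144 rad/s; BW = Δω/(2π) = 341.2 Hz.

(a) f₀ = 3.529e+04 Hz  (b) Q = 103.4  (c) BW = 341.2 Hz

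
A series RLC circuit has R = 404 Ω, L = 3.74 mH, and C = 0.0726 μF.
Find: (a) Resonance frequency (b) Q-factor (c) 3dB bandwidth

Step 1 — Resonance: ω₀ = 1/√(LC) = 1/√(0.00374·7.26e-08) = 6.069e+04 rad/s.
Step 2 — f₀ = ω₀/(2π) = 9659 Hz.
Step 3 — Series Q: Q = ω₀L/R = 6.069e+04·0.00374/404 = 0.5618.
Step 4 — Bandwidth: Δω = ω₀/Q = 1.08e+05 rad/s; BW = Δω/(2π) = 1.719e+04 Hz.

(a) f₀ = 9659 Hz  (b) Q = 0.5618  (c) BW = 1.719e+04 Hz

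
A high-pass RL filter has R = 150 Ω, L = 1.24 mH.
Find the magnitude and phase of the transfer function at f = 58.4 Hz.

Step 1 — Angular frequency: ω = 2π·58.4 = 366.9 rad/s.
Step 2 — Transfer function: H(jω) = jωL/(R + jωL).
Step 3 — Numerator jωL = j·0.455; denominator R + jωL = 150 + j0.455.
Step 4 — H = 9.201e-06 + j0.003033.
Step 5 — Magnitude: |H| = 0.003033 (-50.4 dB); phase: φ = 89.8°.

|H| = 0.003033 (-50.4 dB), φ = 89.8°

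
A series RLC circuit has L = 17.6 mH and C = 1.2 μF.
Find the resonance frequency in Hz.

Step 1 — Resonance condition Im(Z)=0 gives ω₀ = 1/√(LC).
Step 2 — ω₀ = 1/√(0.0176·1.2e-06) = 6881 rad/s.
Step 3 — f₀ = ω₀/(2π) = 1095 Hz.

f₀ = 1095 Hz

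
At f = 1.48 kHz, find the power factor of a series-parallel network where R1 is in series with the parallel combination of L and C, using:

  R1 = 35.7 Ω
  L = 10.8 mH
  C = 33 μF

Step 1 — Angular frequency: ω = 2π·f = 2π·1480 = 9299 rad/s.
Step 2 — Component impedances:
  R1: Z = R = 35.7 Ω
  L: Z = jωL = j·9299·0.0108 = 0 + j100.4 Ω
  C: Z = 1/(jωC) = -j/(ω·C) = 0 - j3.259 Ω
Step 3 — Parallel branch: L || C = 1/(1/L + 1/C) = 0 - j3.368 Ω.
Step 4 — Series with R1: Z_total = R1 + (L || C) = 35.7 - j3.368 Ω = 35.86∠-5.4° Ω.
Step 5 — Power factor: PF = cos(φ) = Re(Z)/|Z| = 35.7/35.859 = 0.9956.
Step 6 — Type: Im(Z) = -3.368 ⇒ leading (phase φ = -5.4°).

PF = 0.9956 (leading, φ = -5.4°)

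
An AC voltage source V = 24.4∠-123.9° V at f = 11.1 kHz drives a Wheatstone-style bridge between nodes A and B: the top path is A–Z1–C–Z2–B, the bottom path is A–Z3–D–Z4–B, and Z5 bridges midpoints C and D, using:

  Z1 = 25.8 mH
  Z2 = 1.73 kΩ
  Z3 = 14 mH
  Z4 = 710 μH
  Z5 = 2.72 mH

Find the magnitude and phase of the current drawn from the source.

Step 1 — Angular frequency: ω = 2π·f = 2π·1.11e+04 = 6.974e+04 rad/s.
Step 2 — Component impedances:
  Z1: Z = jωL = j·6.974e+04·0.0258 = 0 + j1799 Ω
  Z2: Z = R = 1730 Ω
  Z3: Z = jωL = j·6.974e+04·0.014 = 0 + j976.4 Ω
  Z4: Z = jωL = j·6.974e+04·0.00071 = 0 + j49.52 Ω
  Z5: Z = jωL = j·6.974e+04·0.00272 = 0 + j189.7 Ω
Step 3 — Bridge requires nodal analysis (the Z5 bridge couples midpoints C and D, so the two paths cannot be reduced to a simple series/parallel combination). Setting node B to ground and injecting 1 A at node A, the 3-node admittance system at A, C, D solves to V_A = Z_AB = 7.125 + j703.5 Ω = 703.5∠89.4° Ω.
Step 4 — Source phasor: V = 24.4∠-123.9° V = -13.61 - j20.25 V.
Step 5 — Ohm's law: I = V / Z_total = (-13.61 - j20.25) / (7.125 + j703.5) = -0.02898 + j0.01905 A.
Step 6 — Convert to polar: |I| = 0.03468 A, ∠I = 146.7°.

I = 0.03468∠146.7° A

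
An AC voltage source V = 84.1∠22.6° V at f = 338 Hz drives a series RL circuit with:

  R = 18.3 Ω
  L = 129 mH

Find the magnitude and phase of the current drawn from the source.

Step 1 — Angular frequency: ω = 2π·f = 2π·338 = 2124 rad/s.
Step 2 — Component impedances:
  R: Z = R = 18.3 Ω
  L: Z = jωL = j·2124·0.129 = 0 + j274 Ω
Step 3 — Series combination: Z_total = R + L = 18.3 + j274 Ω = 274.6∠86.2° Ω.
Step 4 — Source phasor: V = 84.1∠22.6° V = 77.64 + j32.32 V.
Step 5 — Ohm's law: I = V / Z_total = (77.64 + j32.32) / (18.3 + j274) = 0.1363 - j0.2743 A.
Step 6 — Convert to polar: |I| = 0.3063 A, ∠I = -63.6°.

I = 0.3063∠-63.6° A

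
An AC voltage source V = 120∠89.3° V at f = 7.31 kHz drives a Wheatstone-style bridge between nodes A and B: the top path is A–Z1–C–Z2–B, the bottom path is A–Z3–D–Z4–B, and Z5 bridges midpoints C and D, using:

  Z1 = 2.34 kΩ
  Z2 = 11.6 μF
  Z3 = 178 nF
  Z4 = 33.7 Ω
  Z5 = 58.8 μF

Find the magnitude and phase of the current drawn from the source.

Step 1 — Angular frequency: ω = 2π·f = 2π·7310 = 4.593e+04 rad/s.
Step 2 — Component impedances:
  Z1: Z = R = 2340 Ω
  Z2: Z = 1/(jωC) = -j/(ω·C) = 0 - j1.877 Ω
  Z3: Z = 1/(jωC) = -j/(ω·C) = 0 - j122.3 Ω
  Z4: Z = R = 33.7 Ω
  Z5: Z = 1/(jωC) = -j/(ω·C) = 0 - j0.3703 Ω
Step 3 — Bridge requires nodal analysis (the Z5 bridge couples midpoints C and D, so the two paths cannot be reduced to a simple series/parallel combination). Setting node B to ground and injecting 1 A at node A, the 3-node admittance system at A, C, D solves to V_A = Z_AB = 6.564 - j124.2 Ω = 124.4∠-87.0° Ω.
Step 4 — Source phasor: V = 120∠89.3° V = 1.466 + j120 V.
Step 5 — Ohm's law: I = V / Z_total = (1.466 + j120) / (6.564 - j124.2) = -0.9627 + j0.06267 A.
Step 6 — Convert to polar: |I| = 0.9647 A, ∠I = 176.3°.

I = 0.9647∠176.3° A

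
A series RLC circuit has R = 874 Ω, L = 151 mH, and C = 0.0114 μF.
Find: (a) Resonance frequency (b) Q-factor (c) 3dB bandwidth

Step 1 — Resonance condition Im(Z)=0 gives ω₀ = 1/√(LC).
Step 2 — ω₀ = 1/√(0.151·1.14e-08) = 2.41e+04 rad/s.
Step 3 — f₀ = ω₀/(2π) = 3836 Hz.
Step 4 — Series Q: Q = ω₀L/R = 2.41e+04·0.151/874 = 4.164.
Step 5 — 3dB bandwidth: Δω = ω₀/Q = 5788 rad/s; BW = Δω/(2π) = 921.2 Hz.

(a) f₀ = 3836 Hz  (b) Q = 4.164  (c) BW = 921.2 Hz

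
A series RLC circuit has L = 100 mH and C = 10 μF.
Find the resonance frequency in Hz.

Step 1 — Resonance condition Im(Z)=0 gives ω₀ = 1/√(LC).
Step 2 — ω₀ = 1/√(0.1·1e-05) = 1000 rad/s.
Step 3 — f₀ = ω₀/(2π) = 159.2 Hz.

f₀ = 159.2 Hz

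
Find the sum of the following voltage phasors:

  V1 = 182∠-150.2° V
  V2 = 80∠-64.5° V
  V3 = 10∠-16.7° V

Step 1 — Convert each phasor to rectangular form:
  V1 = 182·(cos(-150.2°) + j·sin(-150.2°)) = -157.9 - j90.45 V
  V2 = 80·(cos(-64.5°) + j·sin(-64.5°)) = 34.44 - j72.21 V
  V3 = 10·(cos(-16.7°) + j·sin(-16.7°)) = 9.578 - j2.874 V
Step 2 — Sum components: V_total = -113.9 - j165.5 V.
Step 3 — Convert to polar: |V_total| = 200.9 V, ∠V_total = -124.5°.

V_total = 200.9∠-124.5° V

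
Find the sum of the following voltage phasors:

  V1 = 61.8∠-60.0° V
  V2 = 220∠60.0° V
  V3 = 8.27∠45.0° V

Step 1 — Convert each phasor to rectangular form:
  V1 = 61.8·(cos(-60.0°) + j·sin(-60.0°)) = 30.9 - j53.52 V
  V2 = 220·(cos(60.0°) + j·sin(60.0°)) = 110 + j190.5 V
  V3 = 8.27·(cos(45.0°) + j·sin(45.0°)) = 5.848 + j5.848 V
Step 2 — Sum components: V_total = 146.7 + j142.9 V.
Step 3 — Convert to polar: |V_total| = 204.8 V, ∠V_total = 44.2°.

V_total = 204.8∠44.2° V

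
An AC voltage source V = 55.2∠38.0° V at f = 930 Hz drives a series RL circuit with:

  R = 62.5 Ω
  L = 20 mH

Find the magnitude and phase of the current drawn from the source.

Step 1 — Angular frequency: ω = 2π·f = 2π·930 = 5843 rad/s.
Step 2 — Component impedances:
  R: Z = R = 62.5 Ω
  L: Z = jωL = j·5843·0.02 = 0 + j116.9 Ω
Step 3 — Series combination: Z_total = R + L = 62.5 + j116.9 Ω = 132.5∠61.9° Ω.
Step 4 — Source phasor: V = 55.2∠38.0° V = 43.5 + j33.98 V.
Step 5 — Ohm's law: I = V / Z_total = (43.5 + j33.98) / (62.5 + j116.9) = 0.3809 - j0.1685 A.
Step 6 — Convert to polar: |I| = 0.4165 A, ∠I = -23.9°.

I = 0.4165∠-23.9° A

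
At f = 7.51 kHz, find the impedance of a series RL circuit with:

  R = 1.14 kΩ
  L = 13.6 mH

Step 1 — Angular frequency: ω = 2π·f = 2π·7510 = 4.719e+04 rad/s.
Step 2 — Component impedances:
  R: Z = R = 1140 Ω
  L: Z = jωL = j·4.719e+04·0.0136 = 0 + j641.7 Ω
Step 3 — Series combination: Z_total = R + L = 1140 + j641.7 Ω = 1308∠29.4° Ω.

Z = 1140 + j641.7 Ω = 1308∠29.4° Ω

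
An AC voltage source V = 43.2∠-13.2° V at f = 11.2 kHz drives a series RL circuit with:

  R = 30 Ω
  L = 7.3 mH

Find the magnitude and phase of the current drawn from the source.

Step 1 — Angular frequency: ω = 2π·f = 2π·1.12e+04 = 7.037e+04 rad/s.
Step 2 — Component impedances:
  R: Z = R = 30 Ω
  L: Z = jωL = j·7.037e+04·0.0073 = 0 + j513.7 Ω
Step 3 — Series combination: Z_total = R + L = 30 + j513.7 Ω = 514.6∠86.7° Ω.
Step 4 — Source phasor: V = 43.2∠-13.2° V = 42.06 - j9.865 V.
Step 5 — Ohm's law: I = V / Z_total = (42.06 - j9.865) / (30 + j513.7) = -0.01437 - j0.08271 A.
Step 6 — Convert to polar: |I| = 0.08395 A, ∠I = -99.9°.

I = 0.08395∠-99.9° A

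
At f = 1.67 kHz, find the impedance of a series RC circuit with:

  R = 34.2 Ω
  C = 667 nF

Step 1 — Angular frequency: ω = 2π·f = 2π·1670 = 1.049e+04 rad/s.
Step 2 — Component impedances:
  R: Z = R = 34.2 Ω
  C: Z = 1/(jωC) = -j/(ω·C) = 0 - j142.9 Ω
Step 3 — Series combination: Z_total = R + C = 34.2 - j142.9 Ω = 146.9∠-76.5° Ω.

Z = 34.2 - j142.9 Ω = 146.9∠-76.5° Ω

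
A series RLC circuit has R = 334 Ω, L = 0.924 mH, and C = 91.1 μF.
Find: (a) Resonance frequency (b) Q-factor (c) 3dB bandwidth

Step 1 — Resonance condition Im(Z)=0 gives ω₀ = 1/√(LC).
Step 2 — ω₀ = 1/√(0.000924·9.11e-05) = 3447 rad/s.
Step 3 — f₀ = ω₀/(2π) = 548.6 Hz.
Step 4 — Series Q: Q = ω₀L/R = 3447·0.000924/334 = 0.009535.
Step 5 — 3dB bandwidth: Δω = ω₀/Q = 3.615e+05 rad/s; BW = Δω/(2π) = 5.753e+04 Hz.

(a) f₀ = 548.6 Hz  (b) Q = 0.009535  (c) BW = 5.753e+04 Hz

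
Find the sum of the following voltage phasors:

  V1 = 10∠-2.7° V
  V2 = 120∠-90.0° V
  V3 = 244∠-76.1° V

Step 1 — Convert each phasor to rectangular form:
  V1 = 10·(cos(-2.7°) + j·sin(-2.7°)) = 9.989 - j0.4711 V
  V2 = 120·(cos(-90.0°) + j·sin(-90.0°)) = 0 - j120 V
  V3 = 244·(cos(-76.1°) + j·sin(-76.1°)) = 58.62 - j236.9 V
Step 2 — Sum components: V_total = 68.6 - j357.3 V.
Step 3 — Convert to polar: |V_total| = 363.9 V, ∠V_total = -79.1°.

V_total = 363.9∠-79.1° V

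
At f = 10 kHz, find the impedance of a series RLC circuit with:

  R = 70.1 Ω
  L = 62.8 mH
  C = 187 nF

Step 1 — Angular frequency: ω = 2π·f = 2π·1e+04 = 6.283e+04 rad/s.
Step 2 — Component impedances:
  R: Z = R = 70.1 Ω
  L: Z = jωL = j·6.283e+04·0.0628 = 0 + j3946 Ω
  C: Z = 1/(jωC) = -j/(ω·C) = 0 - j85.11 Ω
Step 3 — Series combination: Z_total = R + L + C = 70.1 + j3861 Ω = 3861∠89.0° Ω.

Z = 70.1 + j3861 Ω = 3861∠89.0° Ω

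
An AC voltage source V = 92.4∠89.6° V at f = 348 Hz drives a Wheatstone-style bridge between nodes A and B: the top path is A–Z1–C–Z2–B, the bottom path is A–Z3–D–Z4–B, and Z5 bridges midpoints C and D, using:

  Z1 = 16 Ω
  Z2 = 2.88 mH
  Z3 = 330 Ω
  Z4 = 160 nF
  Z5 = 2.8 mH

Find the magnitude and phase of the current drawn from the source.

Step 1 — Angular frequency: ω = 2π·f = 2π·348 = 2187 rad/s.
Step 2 — Component impedances:
  Z1: Z = R = 16 Ω
  Z2: Z = jωL = j·2187·0.00288 = 0 + j6.297 Ω
  Z3: Z = R = 330 Ω
  Z4: Z = 1/(jωC) = -j/(ω·C) = 0 - j2858 Ω
  Z5: Z = jωL = j·2187·0.0028 = 0 + j6.122 Ω
Step 3 — Bridge requires nodal analysis (the Z5 bridge couples midpoints C and D, so the two paths cannot be reduced to a simple series/parallel combination). Setting node B to ground and injecting 1 A at node A, the 3-node admittance system at A, C, D solves to V_A = Z_AB = 15.26 + j6.326 Ω = 16.52∠22.5° Ω.
Step 4 — Source phasor: V = 92.4∠89.6° V = 0.6451 + j92.4 V.
Step 5 — Ohm's law: I = V / Z_total = (0.6451 + j92.4) / (15.26 + j6.326) = 2.178 + j5.152 A.
Step 6 — Convert to polar: |I| = 5.593 A, ∠I = 67.1°.

I = 5.593∠67.1° A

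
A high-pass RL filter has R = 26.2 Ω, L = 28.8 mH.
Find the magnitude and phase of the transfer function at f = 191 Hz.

Step 1 — Angular frequency: ω = 2π·191 = 1200 rad/s.
Step 2 — Transfer function: H(jω) = jωL/(R + jωL).
Step 3 — Numerator jωL = j·34.56; denominator R + jωL = 26.2 + j34.56.
Step 4 — H = 0.6351 + j0.4814.
Step 5 — Magnitude: |H| = 0.7969 (-2.0 dB); phase: φ = 37.2°.

|H| = 0.7969 (-2.0 dB), φ = 37.2°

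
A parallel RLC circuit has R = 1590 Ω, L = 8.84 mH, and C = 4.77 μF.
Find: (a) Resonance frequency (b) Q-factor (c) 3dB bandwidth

Step 1 — Resonance: ω₀ = 1/√(LC) = 1/√(0.00884·4.77e-06) = 4870 rad/s.
Step 2 — f₀ = ω₀/(2π) = 775.1 Hz.
Step 3 — Parallel Q: Q = R/(ω₀L) = 1590/(4870·0.00884) = 36.93.
Step 4 — Bandwidth: Δω = ω₀/Q = 131.9 rad/s; BW = Δω/(2π) = 20.98 Hz.

(a) f₀ = 775.1 Hz  (b) Q = 36.93  (c) BW = 20.98 Hz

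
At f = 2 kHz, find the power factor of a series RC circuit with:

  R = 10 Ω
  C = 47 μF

Step 1 — Angular frequency: ω = 2π·f = 2π·2000 = 1.257e+04 rad/s.
Step 2 — Component impedances:
  R: Z = R = 10 Ω
  C: Z = 1/(jωC) = -j/(ω·C) = 0 - j1.693 Ω
Step 3 — Series combination: Z_total = R + C = 10 - j1.693 Ω = 10.14∠-9.6° Ω.
Step 4 — Power factor: PF = cos(φ) = Re(Z)/|Z| = 10/10.142 = 0.986.
Step 5 — Type: Im(Z) = -1.693 ⇒ leading (phase φ = -9.6°).

PF = 0.986 (leading, φ = -9.6°)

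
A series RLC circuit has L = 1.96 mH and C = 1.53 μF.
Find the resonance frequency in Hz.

Step 1 — Resonance condition Im(Z)=0 gives ω₀ = 1/√(LC).
Step 2 — ω₀ = 1/√(0.00196·1.53e-06) = 1.826e+04 rad/s.
Step 3 — f₀ = ω₀/(2π) = 2906 Hz.

f₀ = 2906 Hz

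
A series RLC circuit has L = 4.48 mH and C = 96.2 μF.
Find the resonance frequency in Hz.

Step 1 — Resonance condition Im(Z)=0 gives ω₀ = 1/√(LC).
Step 2 — ω₀ = 1/√(0.00448·9.62e-05) = 1523 rad/s.
Step 3 — f₀ = ω₀/(2π) = 242.4 Hz.

f₀ = 242.4 Hz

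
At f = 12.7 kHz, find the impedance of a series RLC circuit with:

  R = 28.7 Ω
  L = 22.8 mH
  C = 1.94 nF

Step 1 — Angular frequency: ω = 2π·f = 2π·1.27e+04 = 7.98e+04 rad/s.
Step 2 — Component impedances:
  R: Z = R = 28.7 Ω
  L: Z = jωL = j·7.98e+04·0.0228 = 0 + j1819 Ω
  C: Z = 1/(jωC) = -j/(ω·C) = 0 - j6460 Ω
Step 3 — Series combination: Z_total = R + L + C = 28.7 - j4640 Ω = 4640∠-89.6° Ω.

Z = 28.7 - j4640 Ω = 4640∠-89.6° Ω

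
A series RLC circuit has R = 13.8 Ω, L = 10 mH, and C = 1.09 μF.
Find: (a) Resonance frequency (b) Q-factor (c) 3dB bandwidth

Step 1 — Resonance condition Im(Z)=0 gives ω₀ = 1/√(LC).
Step 2 — ω₀ = 1/√(0.01·1.09e-06) = 9578 rad/s.
Step 3 — f₀ = ω₀/(2π) = 1524 Hz.
Step 4 — Series Q: Q = ω₀L/R = 9578·0.01/13.8 = 6.941.
Step 5 — 3dB bandwidth: Δω = ω₀/Q = 1380 rad/s; BW = Δω/(2π) = 219.6 Hz.

(a) f₀ = 1524 Hz  (b) Q = 6.941  (c) BW = 219.6 Hz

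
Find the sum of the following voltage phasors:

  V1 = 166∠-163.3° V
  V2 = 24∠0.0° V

Step 1 — Convert each phasor to rectangular form:
  V1 = 166·(cos(-163.3°) + j·sin(-163.3°)) = -159 - j47.7 V
  V2 = 24·(cos(0.0°) + j·sin(0.0°)) = 24 V
Step 2 — Sum components: V_total = -135 - j47.7 V.
Step 3 — Convert to polar: |V_total| = 143.2 V, ∠V_total = -160.5°.

V_total = 143.2∠-160.5° V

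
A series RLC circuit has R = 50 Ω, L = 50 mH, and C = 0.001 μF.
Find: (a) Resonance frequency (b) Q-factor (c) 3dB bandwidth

Step 1 — Resonance: ω₀ = 1/√(LC) = 1/√(0.05·1e-09) = 1.414e+05 rad/s.
Step 2 — f₀ = ω₀/(2π) = 2.251e+04 Hz.
Step 3 — Series Q: Q = ω₀L/R = 1.414e+05·0.05/50 = 141.4.
Step 4 — Bandwidth: Δω = ω₀/Q = 1000 rad/s; BW = Δω/(2π) = 159.2 Hz.

(a) f₀ = 2.251e+04 Hz  (b) Q = 141.4  (c) BW = 159.2 Hz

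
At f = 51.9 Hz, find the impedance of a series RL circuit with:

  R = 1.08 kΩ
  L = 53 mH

Step 1 — Angular frequency: ω = 2π·f = 2π·51.9 = 326.1 rad/s.
Step 2 — Component impedances:
  R: Z = R = 1080 Ω
  L: Z = jωL = j·326.1·0.053 = 0 + j17.28 Ω
Step 3 — Series combination: Z_total = R + L = 1080 + j17.28 Ω = 1080∠0.9° Ω.

Z = 1080 + j17.28 Ω = 1080∠0.9° Ω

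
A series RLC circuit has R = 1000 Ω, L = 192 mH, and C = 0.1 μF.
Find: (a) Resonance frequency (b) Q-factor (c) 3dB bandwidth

Step 1 — Resonance: ω₀ = 1/√(LC) = 1/√(0.192·1e-07) = 7217 rad/s.
Step 2 — f₀ = ω₀/(2π) = 1149 Hz.
Step 3 — Series Q: Q = ω₀L/R = 7217·0.192/1000 = 1.386.
Step 4 — Bandwidth: Δω = ω₀/Q = 5208 rad/s; BW = Δω/(2π) = 828.9 Hz.

(a) f₀ = 1149 Hz  (b) Q = 1.386  (c) BW = 828.9 Hz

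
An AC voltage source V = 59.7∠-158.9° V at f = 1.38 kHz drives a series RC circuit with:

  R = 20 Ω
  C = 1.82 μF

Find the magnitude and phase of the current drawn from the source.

Step 1 — Angular frequency: ω = 2π·f = 2π·1380 = 8671 rad/s.
Step 2 — Component impedances:
  R: Z = R = 20 Ω
  C: Z = 1/(jωC) = -j/(ω·C) = 0 - j63.37 Ω
Step 3 — Series combination: Z_total = R + C = 20 - j63.37 Ω = 66.45∠-72.5° Ω.
Step 4 — Source phasor: V = 59.7∠-158.9° V = -55.7 - j21.49 V.
Step 5 — Ohm's law: I = V / Z_total = (-55.7 - j21.49) / (20 - j63.37) = 0.05615 - j0.8967 A.
Step 6 — Convert to polar: |I| = 0.8984 A, ∠I = -86.4°.

I = 0.8984∠-86.4° A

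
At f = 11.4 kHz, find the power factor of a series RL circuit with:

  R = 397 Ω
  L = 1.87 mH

Step 1 — Angular frequency: ω = 2π·f = 2π·1.14e+04 = 7.163e+04 rad/s.
Step 2 — Component impedances:
  R: Z = R = 397 Ω
  L: Z = jωL = j·7.163e+04·0.00187 = 0 + j133.9 Ω
Step 3 — Series combination: Z_total = R + L = 397 + j133.9 Ω = 419∠18.6° Ω.
Step 4 — Power factor: PF = cos(φ) = Re(Z)/|Z| = 397/419 = 0.9475.
Step 5 — Type: Im(Z) = 133.9 ⇒ lagging (phase φ = 18.6°).

PF = 0.9475 (lagging, φ = 18.6°)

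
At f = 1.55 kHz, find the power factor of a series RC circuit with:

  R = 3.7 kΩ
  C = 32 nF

Step 1 — Angular frequency: ω = 2π·f = 2π·1550 = 9739 rad/s.
Step 2 — Component impedances:
  R: Z = R = 3700 Ω
  C: Z = 1/(jωC) = -j/(ω·C) = 0 - j3209 Ω
Step 3 — Series combination: Z_total = R + C = 3700 - j3209 Ω = 4898∠-40.9° Ω.
Step 4 — Power factor: PF = cos(φ) = Re(Z)/|Z| = 3700/4897.6 = 0.7555.
Step 5 — Type: Im(Z) = -3209 ⇒ leading (phase φ = -40.9°).

PF = 0.7555 (leading, φ = -40.9°)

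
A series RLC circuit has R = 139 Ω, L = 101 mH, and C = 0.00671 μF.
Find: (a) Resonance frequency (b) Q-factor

Step 1 — Resonance condition Im(Z)=0 gives ω₀ = 1/√(LC).
Step 2 — ω₀ = 1/√(0.101·6.71e-09) = 3.841e+04 rad/s.
Step 3 — f₀ = ω₀/(2π) = 6114 Hz.
Step 4 — Series Q: Q = ω₀L/R = 3.841e+04·0.101/139 = 27.91.

(a) f₀ = 6114 Hz  (b) Q = 27.91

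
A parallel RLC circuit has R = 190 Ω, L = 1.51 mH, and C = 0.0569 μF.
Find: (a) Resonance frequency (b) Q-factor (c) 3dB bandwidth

Step 1 — Resonance: ω₀ = 1/√(LC) = 1/√(0.00151·5.69e-08) = 1.079e+05 rad/s.
Step 2 — f₀ = ω₀/(2π) = 1.717e+04 Hz.
Step 3 — Parallel Q: Q = R/(ω₀L) = 190/(1.079e+05·0.00151) = 1.166.
Step 4 — Bandwidth: Δω = ω₀/Q = 9.25e+04 rad/s; BW = Δω/(2π) = 1.472e+04 Hz.

(a) f₀ = 1.717e+04 Hz  (b) Q = 1.166  (c) BW = 1.472e+04 Hz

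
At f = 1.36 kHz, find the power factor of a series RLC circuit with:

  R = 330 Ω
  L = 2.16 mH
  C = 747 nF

Step 1 — Angular frequency: ω = 2π·f = 2π·1360 = 8545 rad/s.
Step 2 — Component impedances:
  R: Z = R = 330 Ω
  L: Z = jωL = j·8545·0.00216 = 0 + j18.46 Ω
  C: Z = 1/(jωC) = -j/(ω·C) = 0 - j156.7 Ω
Step 3 — Series combination: Z_total = R + L + C = 330 - j138.2 Ω = 357.8∠-22.7° Ω.
Step 4 — Power factor: PF = cos(φ) = Re(Z)/|Z| = 330/357.77 = 0.9224.
Step 5 — Type: Im(Z) = -138.2 ⇒ leading (phase φ = -22.7°).

PF = 0.9224 (leading, φ = -22.7°)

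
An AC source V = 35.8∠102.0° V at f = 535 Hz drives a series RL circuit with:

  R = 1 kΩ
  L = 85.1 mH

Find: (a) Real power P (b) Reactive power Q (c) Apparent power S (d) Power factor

Step 1 — Angular frequency: ω = 2π·f = 2π·535 = 3362 rad/s.
Step 2 — Component impedances:
  R: Z = R = 1000 Ω
  L: Z = jωL = j·3362·0.0851 = 0 + j286.1 Ω
Step 3 — Series combination: Z_total = R + L = 1000 + j286.1 Ω = 1040∠16.0° Ω.
Step 4 — Source phasor: V = 35.8∠102.0° V = -7.443 + j35.02 V.
Step 5 — Current: I = V / Z = 0.002379 + j0.03434 A = 0.03442∠86.0° A.
Step 6 — Complex power: S = V·I* = 1.185 + j0.3389 VA.
Step 7 — Real power: P = Re(S) = 1.185 W.
Step 8 — Reactive power: Q = Im(S) = 0.3389 VAR.
Step 9 — Apparent power: |S| = 1.232 VA.
Step 10 — Power factor: PF = P/|S| = 0.9614 (lagging).

(a) P = 1.185 W  (b) Q = 0.3389 VAR  (c) S = 1.232 VA  (d) PF = 0.9614 (lagging)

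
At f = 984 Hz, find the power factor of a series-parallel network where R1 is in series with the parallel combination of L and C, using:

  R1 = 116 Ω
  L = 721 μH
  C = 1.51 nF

Step 1 — Angular frequency: ω = 2π·f = 2π·984 = 6183 rad/s.
Step 2 — Component impedances:
  R1: Z = R = 116 Ω
  L: Z = jωL = j·6183·0.000721 = 0 + j4.458 Ω
  C: Z = 1/(jωC) = -j/(ω·C) = 0 - j1.071e+05 Ω
Step 3 — Parallel branch: L || C = 1/(1/L + 1/C) = 0 + j4.458 Ω.
Step 4 — Series with R1: Z_total = R1 + (L || C) = 116 + j4.458 Ω = 116.1∠2.2° Ω.
Step 5 — Power factor: PF = cos(φ) = Re(Z)/|Z| = 116/116.086 = 0.9993.
Step 6 — Type: Im(Z) = 4.458 ⇒ lagging (phase φ = 2.2°).

PF = 0.9993 (lagging, φ = 2.2°)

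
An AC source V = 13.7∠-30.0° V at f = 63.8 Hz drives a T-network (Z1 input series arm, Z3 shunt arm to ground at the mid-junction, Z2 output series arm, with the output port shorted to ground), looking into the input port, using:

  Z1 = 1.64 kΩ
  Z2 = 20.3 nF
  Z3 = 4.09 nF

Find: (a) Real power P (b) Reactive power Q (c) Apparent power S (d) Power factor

Step 1 — Angular frequency: ω = 2π·f = 2π·63.8 = 400.9 rad/s.
Step 2 — Component impedances:
  Z1: Z = R = 1640 Ω
  Z2: Z = 1/(jωC) = -j/(ω·C) = 0 - j1.229e+05 Ω
  Z3: Z = 1/(jωC) = -j/(ω·C) = 0 - j6.099e+05 Ω
Step 3 — With the output port shorted to ground, the output series arm Z2 runs from the junction to ground; the shunt arm Z3 also runs from the junction to ground. They appear in parallel: Z3 || Z2 = 0 - j1.023e+05 Ω.
Step 4 — Series with input arm Z1: Z_in = Z1 + (Z3 || Z2) = 1640 - j1.023e+05 Ω = 1.023e+05∠-89.1° Ω.
Step 5 — Source phasor: V = 13.7∠-30.0° V = 11.86 - j6.85 V.
Step 6 — Current: I = V / Z = 6.882e-05 + j0.0001149 A = 0.0001339∠59.1° A.
Step 7 — Complex power: S = V·I* = 2.942e-05 - j0.001835 VA.
Step 8 — Real power: P = Re(S) = 2.942e-05 W.
Step 9 — Reactive power: Q = Im(S) = -0.001835 VAR.
Step 10 — Apparent power: |S| = 0.001835 VA.
Step 11 — Power factor: PF = P/|S| = 0.01603 (leading).

(a) P = 2.942e-05 W  (b) Q = -0.001835 VAR  (c) S = 0.001835 VA  (d) PF = 0.01603 (leading)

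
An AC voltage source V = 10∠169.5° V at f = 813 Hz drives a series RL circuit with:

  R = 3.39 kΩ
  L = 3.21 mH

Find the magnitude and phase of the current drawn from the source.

Step 1 — Angular frequency: ω = 2π·f = 2π·813 = 5108 rad/s.
Step 2 — Component impedances:
  R: Z = R = 3390 Ω
  L: Z = jωL = j·5108·0.00321 = 0 + j16.4 Ω
Step 3 — Series combination: Z_total = R + L = 3390 + j16.4 Ω = 3390∠0.3° Ω.
Step 4 — Source phasor: V = 10∠169.5° V = -9.833 + j1.822 V.
Step 5 — Ohm's law: I = V / Z_total = (-9.833 + j1.822) / (3390 + j16.4) = -0.002898 + j0.0005516 A.
Step 6 — Convert to polar: |I| = 0.00295 A, ∠I = 169.2°.

I = 0.00295∠169.2° A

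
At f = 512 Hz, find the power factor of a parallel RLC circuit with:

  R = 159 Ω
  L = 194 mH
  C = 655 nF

Step 1 — Angular frequency: ω = 2π·f = 2π·512 = 3217 rad/s.
Step 2 — Component impedances:
  R: Z = R = 159 Ω
  L: Z = jωL = j·3217·0.194 = 0 + j624.1 Ω
  C: Z = 1/(jωC) = -j/(ω·C) = 0 - j474.6 Ω
Step 3 — Parallel combination: 1/Z_total = 1/R + 1/L + 1/C; Z_total = 158 - j12.68 Ω = 158.5∠-4.6° Ω.
Step 4 — Power factor: PF = cos(φ) = Re(Z)/|Z| = 158/158.5 = 0.9968.
Step 5 — Type: Im(Z) = -12.68 ⇒ leading (phase φ = -4.6°).

PF = 0.9968 (leading, φ = -4.6°)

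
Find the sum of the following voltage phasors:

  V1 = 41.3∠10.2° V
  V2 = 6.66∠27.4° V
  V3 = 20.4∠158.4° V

Step 1 — Convert each phasor to rectangular form:
  V1 = 41.3·(cos(10.2°) + j·sin(10.2°)) = 40.65 + j7.314 V
  V2 = 6.66·(cos(27.4°) + j·sin(27.4°)) = 5.913 + j3.065 V
  V3 = 20.4·(cos(158.4°) + j·sin(158.4°)) = -18.97 + j7.51 V
Step 2 — Sum components: V_total = 27.59 + j17.89 V.
Step 3 — Convert to polar: |V_total| = 32.88 V, ∠V_total = 33.0°.

V_total = 32.88∠33.0° V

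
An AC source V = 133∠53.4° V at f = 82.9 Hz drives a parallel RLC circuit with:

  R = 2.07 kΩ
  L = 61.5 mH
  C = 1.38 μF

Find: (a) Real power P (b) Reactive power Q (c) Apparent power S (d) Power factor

Step 1 — Angular frequency: ω = 2π·f = 2π·82.9 = 520.9 rad/s.
Step 2 — Component impedances:
  R: Z = R = 2070 Ω
  L: Z = jωL = j·520.9·0.0615 = 0 + j32.03 Ω
  C: Z = 1/(jωC) = -j/(ω·C) = 0 - j1391 Ω
Step 3 — Parallel combination: 1/Z_total = 1/R + 1/L + 1/C; Z_total = 0.5192 + j32.78 Ω = 32.78∠89.1° Ω.
Step 4 — Source phasor: V = 133∠53.4° V = 79.3 + j106.8 V.
Step 5 — Current: I = V / Z = 3.295 - j2.367 A = 4.057∠-35.7° A.
Step 6 — Complex power: S = V·I* = 8.545 + j539.5 VA.
Step 7 — Real power: P = Re(S) = 8.545 W.
Step 8 — Reactive power: Q = Im(S) = 539.5 VAR.
Step 9 — Apparent power: |S| = 539.5 VA.
Step 10 — Power factor: PF = P/|S| = 0.01584 (lagging).

(a) P = 8.545 W  (b) Q = 539.5 VAR  (c) S = 539.5 VA  (d) PF = 0.01584 (lagging)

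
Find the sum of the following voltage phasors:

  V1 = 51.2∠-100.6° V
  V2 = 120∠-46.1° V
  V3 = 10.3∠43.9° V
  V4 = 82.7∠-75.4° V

Step 1 — Convert each phasor to rectangular form:
  V1 = 51.2·(cos(-100.6°) + j·sin(-100.6°)) = -9.418 - j50.33 V
  V2 = 120·(cos(-46.1°) + j·sin(-46.1°)) = 83.21 - j86.47 V
  V3 = 10.3·(cos(43.9°) + j·sin(43.9°)) = 7.422 + j7.142 V
  V4 = 82.7·(cos(-75.4°) + j·sin(-75.4°)) = 20.85 - j80.03 V
Step 2 — Sum components: V_total = 102.1 - j209.7 V.
Step 3 — Convert to polar: |V_total| = 233.2 V, ∠V_total = -64.0°.

V_total = 233.2∠-64.0° V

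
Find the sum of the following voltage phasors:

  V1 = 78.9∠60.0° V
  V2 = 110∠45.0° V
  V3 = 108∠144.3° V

Step 1 — Convert each phasor to rectangular form:
  V1 = 78.9·(cos(60.0°) + j·sin(60.0°)) = 39.45 + j68.33 V
  V2 = 110·(cos(45.0°) + j·sin(45.0°)) = 77.78 + j77.78 V
  V3 = 108·(cos(144.3°) + j·sin(144.3°)) = -87.71 + j63.02 V
Step 2 — Sum components: V_total = 29.53 + j209.1 V.
Step 3 — Convert to polar: |V_total| = 211.2 V, ∠V_total = 82.0°.

V_total = 211.2∠82.0° V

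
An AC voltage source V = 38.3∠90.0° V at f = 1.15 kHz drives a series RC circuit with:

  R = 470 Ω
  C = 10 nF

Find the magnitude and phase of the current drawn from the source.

Step 1 — Angular frequency: ω = 2π·f = 2π·1150 = 7226 rad/s.
Step 2 — Component impedances:
  R: Z = R = 470 Ω
  C: Z = 1/(jωC) = -j/(ω·C) = 0 - j1.384e+04 Ω
Step 3 — Series combination: Z_total = R + C = 470 - j1.384e+04 Ω = 1.385e+04∠-88.1° Ω.
Step 4 — Source phasor: V = 38.3∠90.0° V = 0 + j38.3 V.
Step 5 — Ohm's law: I = V / Z_total = (0 + j38.3) / (470 - j1.384e+04) = -0.002764 + j9.388e-05 A.
Step 6 — Convert to polar: |I| = 0.002766 A, ∠I = 178.1°.

I = 0.002766∠178.1° A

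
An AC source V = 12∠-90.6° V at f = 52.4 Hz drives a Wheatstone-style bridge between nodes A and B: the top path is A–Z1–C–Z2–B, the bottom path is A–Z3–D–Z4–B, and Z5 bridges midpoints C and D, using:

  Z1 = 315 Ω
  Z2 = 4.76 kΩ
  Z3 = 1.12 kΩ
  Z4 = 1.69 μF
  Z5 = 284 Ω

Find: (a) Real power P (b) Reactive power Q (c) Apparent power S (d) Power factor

Step 1 — Angular frequency: ω = 2π·f = 2π·52.4 = 329.2 rad/s.
Step 2 — Component impedances:
  Z1: Z = R = 315 Ω
  Z2: Z = R = 4760 Ω
  Z3: Z = R = 1120 Ω
  Z4: Z = 1/(jωC) = -j/(ω·C) = 0 - j1797 Ω
  Z5: Z = R = 284 Ω
Step 3 — Bridge requires nodal analysis (the Z5 bridge couples midpoints C and D, so the two paths cannot be reduced to a simple series/parallel combination). Setting node B to ground and injecting 1 A at node A, the 3-node admittance system at A, C, D solves to V_A = Z_AB = 914.2 - j1476 Ω = 1736∠-58.2° Ω.
Step 4 — Source phasor: V = 12∠-90.6° V = -0.1257 - j12 V.
Step 5 — Current: I = V / Z = 0.005838 - j0.003702 A = 0.006913∠-32.4° A.
Step 6 — Complex power: S = V·I* = 0.04368 - j0.07052 VA.
Step 7 — Real power: P = Re(S) = 0.04368 W.
Step 8 — Reactive power: Q = Im(S) = -0.07052 VAR.
Step 9 — Apparent power: |S| = 0.08295 VA.
Step 10 — Power factor: PF = P/|S| = 0.5266 (leading).

(a) P = 0.04368 W  (b) Q = -0.07052 VAR  (c) S = 0.08295 VA  (d) PF = 0.5266 (leading)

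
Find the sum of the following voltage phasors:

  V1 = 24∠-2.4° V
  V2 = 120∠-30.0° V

Step 1 — Convert each phasor to rectangular form:
  V1 = 24·(cos(-2.4°) + j·sin(-2.4°)) = 23.98 - j1.005 V
  V2 = 120·(cos(-30.0°) + j·sin(-30.0°)) = 103.9 - j60 V
Step 2 — Sum components: V_total = 127.9 - j61.01 V.
Step 3 — Convert to polar: |V_total| = 141.7 V, ∠V_total = -25.5°.

V_total = 141.7∠-25.5° V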